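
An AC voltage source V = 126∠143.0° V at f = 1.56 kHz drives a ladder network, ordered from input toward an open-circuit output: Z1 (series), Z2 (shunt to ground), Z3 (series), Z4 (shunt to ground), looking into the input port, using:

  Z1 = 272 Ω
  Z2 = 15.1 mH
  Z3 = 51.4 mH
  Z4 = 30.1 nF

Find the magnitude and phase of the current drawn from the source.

Step 1 — Angular frequency: ω = 2π·f = 2π·1560 = 9802 rad/s.
Step 2 — Component impedances:
  Z1: Z = R = 272 Ω
  Z2: Z = jωL = j·9802·0.0151 = 0 + j148 Ω
  Z3: Z = jωL = j·9802·0.0514 = 0 + j503.8 Ω
  Z4: Z = 1/(jωC) = -j/(ω·C) = 0 - j3389 Ω
Step 3 — Ladder network (open output): work backward from the far end, alternating series and parallel combinations. Z_in = 272 + j156 Ω = 313.6∠29.8° Ω.
Step 4 — Source phasor: V = 126∠143.0° V = -100.6 + j75.83 V.
Step 5 — Ohm's law: I = V / Z_total = (-100.6 + j75.83) / (272 + j156) = -0.1581 + j0.3694 A.
Step 6 — Convert to polar: |I| = 0.4018 A, ∠I = 113.2°.

I = 0.4018∠113.2° A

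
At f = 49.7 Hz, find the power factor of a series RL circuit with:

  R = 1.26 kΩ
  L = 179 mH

Step 1 — Angular frequency: ω = 2π·f = 2π·49.7 = 312.3 rad/s.
Step 2 — Component impedances:
  R: Z = R = 1260 Ω
  L: Z = jωL = j·312.3·0.179 = 0 + j55.9 Ω
Step 3 — Series combination: Z_total = R + L = 1260 + j55.9 Ω = 1261∠2.5° Ω.
Step 4 — Power factor: PF = cos(φ) = Re(Z)/|Z| = 1260/1261.2 = 0.999.
Step 5 — Type: Im(Z) = 55.9 ⇒ lagging (phase φ = 2.5°).

PF = 0.999 (lagging, φ = 2.5°)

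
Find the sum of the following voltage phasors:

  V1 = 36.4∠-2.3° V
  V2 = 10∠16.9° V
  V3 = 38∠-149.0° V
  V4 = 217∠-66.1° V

Step 1 — Convert each phasor to rectangular form:
  V1 = 36.4·(cos(-2.3°) + j·sin(-2.3°)) = 36.37 - j1.461 V
  V2 = 10·(cos(16.9°) + j·sin(16.9°)) = 9.568 + j2.907 V
  V3 = 38·(cos(-149.0°) + j·sin(-149.0°)) = -32.57 - j19.57 V
  V4 = 217·(cos(-66.1°) + j·sin(-66.1°)) = 87.92 - j198.4 V
Step 2 — Sum components: V_total = 101.3 - j216.5 V.
Step 3 — Convert to polar: |V_total| = 239 V, ∠V_total = -64.9°.

V_total = 239∠-64.9° V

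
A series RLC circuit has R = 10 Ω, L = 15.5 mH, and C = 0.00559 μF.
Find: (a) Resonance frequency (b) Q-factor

Step 1 — Resonance condition Im(Z)=0 gives ω₀ = 1/√(LC).
Step 2 — ω₀ = 1/√(0.0155·5.59e-09) = 1.074e+05 rad/s.
Step 3 — f₀ = ω₀/(2π) = 1.71e+04 Hz.
Step 4 — Series Q: Q = ω₀L/R = 1.074e+05·0.0155/10 = 166.5.

(a) f₀ = 1.71e+04 Hz  (b) Q = 166.5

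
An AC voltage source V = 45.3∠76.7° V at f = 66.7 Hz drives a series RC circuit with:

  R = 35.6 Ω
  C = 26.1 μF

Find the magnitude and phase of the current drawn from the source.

Step 1 — Angular frequency: ω = 2π·f = 2π·66.7 = 419.1 rad/s.
Step 2 — Component impedances:
  R: Z = R = 35.6 Ω
  C: Z = 1/(jωC) = -j/(ω·C) = 0 - j91.42 Ω
Step 3 — Series combination: Z_total = R + C = 35.6 - j91.42 Ω = 98.11∠-68.7° Ω.
Step 4 — Source phasor: V = 45.3∠76.7° V = 10.42 + j44.09 V.
Step 5 — Ohm's law: I = V / Z_total = (10.42 + j44.09) / (35.6 - j91.42) = -0.3802 + j0.262 A.
Step 6 — Convert to polar: |I| = 0.4617 A, ∠I = 145.4°.

I = 0.4617∠145.4° A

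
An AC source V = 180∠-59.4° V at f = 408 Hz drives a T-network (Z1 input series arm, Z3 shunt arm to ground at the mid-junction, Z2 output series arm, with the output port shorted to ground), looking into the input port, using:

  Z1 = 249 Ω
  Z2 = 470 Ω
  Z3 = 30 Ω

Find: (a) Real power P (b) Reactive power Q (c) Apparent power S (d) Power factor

Step 1 — Angular frequency: ω = 2π·f = 2π·408 = 2564 rad/s.
Step 2 — Component impedances:
  Z1: Z = R = 249 Ω
  Z2: Z = R = 470 Ω
  Z3: Z = R = 30 Ω
Step 3 — With the output port shorted to ground, the output series arm Z2 runs from the junction to ground; the shunt arm Z3 also runs from the junction to ground. They appear in parallel: Z3 || Z2 = 28.2 Ω.
Step 4 — Series with input arm Z1: Z_in = Z1 + (Z3 || Z2) = 277.2 Ω = 277.2∠0.0° Ω.
Step 5 — Source phasor: V = 180∠-59.4° V = 91.63 - j154.9 V.
Step 6 — Current: I = V / Z = 0.3305 - j0.5589 A = 0.6494∠-59.4° A.
Step 7 — Complex power: S = V·I* = 116.9 VA.
Step 8 — Real power: P = Re(S) = 116.9 W.
Step 9 — Reactive power: Q = Im(S) = 0 VAR.
Step 10 — Apparent power: |S| = 116.9 VA.
Step 11 — Power factor: PF = P/|S| = 1 (unity).

(a) P = 116.9 W  (b) Q = 0 VAR  (c) S = 116.9 VA  (d) PF = 1 (unity)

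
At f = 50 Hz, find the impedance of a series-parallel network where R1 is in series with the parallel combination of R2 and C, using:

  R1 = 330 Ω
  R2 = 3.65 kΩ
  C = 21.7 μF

Step 1 — Angular frequency: ω = 2π·f = 2π·50 = 314.2 rad/s.
Step 2 — Component impedances:
  R1: Z = R = 330 Ω
  R2: Z = R = 3650 Ω
  C: Z = 1/(jωC) = -j/(ω·C) = 0 - j146.7 Ω
Step 3 — Parallel branch: R2 || C = 1/(1/R2 + 1/C) = 5.886 - j146.5 Ω.
Step 4 — Series with R1: Z_total = R1 + (R2 || C) = 335.9 - j146.5 Ω = 366.4∠-23.6° Ω.

Z = 335.9 - j146.5 Ω = 366.4∠-23.6° Ω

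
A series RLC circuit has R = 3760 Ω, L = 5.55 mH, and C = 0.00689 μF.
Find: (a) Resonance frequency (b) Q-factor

Step 1 — Resonance condition Im(Z)=0 gives ω₀ = 1/√(LC).
Step 2 — ω₀ = 1/√(0.00555·6.89e-09) = 1.617e+05 rad/s.
Step 3 — f₀ = ω₀/(2π) = 2.574e+04 Hz.
Step 4 — Series Q: Q = ω₀L/R = 1.617e+05·0.00555/3760 = 0.2387.

(a) f₀ = 2.574e+04 Hz  (b) Q = 0.2387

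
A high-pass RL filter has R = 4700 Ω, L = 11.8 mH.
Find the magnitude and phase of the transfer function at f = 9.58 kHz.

Step 1 — Angular frequency: ω = 2π·9580 = 6.019e+04 rad/s.
Step 2 — Transfer function: H(jω) = jωL/(R + jωL).
Step 3 — Numerator jωL = j·710.3; denominator R + jωL = 4700 + j710.3.
Step 4 — H = 0.02233 + j0.1477.
Step 5 — Magnitude: |H| = 0.1494 (-16.5 dB); phase: φ = 81.4°.

|H| = 0.1494 (-16.5 dB), φ = 81.4°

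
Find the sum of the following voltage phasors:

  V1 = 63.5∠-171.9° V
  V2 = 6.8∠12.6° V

Step 1 — Convert each phasor to rectangular form:
  V1 = 63.5·(cos(-171.9°) + j·sin(-171.9°)) = -62.87 - j8.947 V
  V2 = 6.8·(cos(12.6°) + j·sin(12.6°)) = 6.636 + j1.483 V
Step 2 — Sum components: V_total = -56.23 - j7.464 V.
Step 3 — Convert to polar: |V_total| = 56.72 V, ∠V_total = -172.4°.

V_total = 56.72∠-172.4° V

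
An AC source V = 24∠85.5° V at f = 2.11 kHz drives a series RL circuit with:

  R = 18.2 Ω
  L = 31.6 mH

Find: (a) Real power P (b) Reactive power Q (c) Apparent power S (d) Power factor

Step 1 — Angular frequency: ω = 2π·f = 2π·2110 = 1.326e+04 rad/s.
Step 2 — Component impedances:
  R: Z = R = 18.2 Ω
  L: Z = jωL = j·1.326e+04·0.0316 = 0 + j418.9 Ω
Step 3 — Series combination: Z_total = R + L = 18.2 + j418.9 Ω = 419.3∠87.5° Ω.
Step 4 — Source phasor: V = 24∠85.5° V = 1.883 + j23.93 V.
Step 5 — Current: I = V / Z = 0.0572 - j0.00201 A = 0.05723∠-2.0° A.
Step 6 — Complex power: S = V·I* = 0.05962 + j1.372 VA.
Step 7 — Real power: P = Re(S) = 0.05962 W.
Step 8 — Reactive power: Q = Im(S) = 1.372 VAR.
Step 9 — Apparent power: |S| = 1.374 VA.
Step 10 — Power factor: PF = P/|S| = 0.0434 (lagging).

(a) P = 0.05962 W  (b) Q = 1.372 VAR  (c) S = 1.374 VA  (d) PF = 0.0434 (lagging)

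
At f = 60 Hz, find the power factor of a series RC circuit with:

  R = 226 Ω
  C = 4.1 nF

Step 1 — Angular frequency: ω = 2π·f = 2π·60 = 377 rad/s.
Step 2 — Component impedances:
  R: Z = R = 226 Ω
  C: Z = 1/(jωC) = -j/(ω·C) = 0 - j6.47e+05 Ω
Step 3 — Series combination: Z_total = R + C = 226 - j6.47e+05 Ω = 6.47e+05∠-90.0° Ω.
Step 4 — Power factor: PF = cos(φ) = Re(Z)/|Z| = 226/6.47e+05 = 0.0003493.
Step 5 — Type: Im(Z) = -6.47e+05 ⇒ leading (phase φ = -90.0°).

PF = 0.0003493 (leading, φ = -90.0°)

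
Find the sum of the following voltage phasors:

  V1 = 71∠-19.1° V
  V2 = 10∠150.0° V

Step 1 — Convert each phasor to rectangular form:
  V1 = 71·(cos(-19.1°) + j·sin(-19.1°)) = 67.09 - j23.23 V
  V2 = 10·(cos(150.0°) + j·sin(150.0°)) = -8.66 + j5 V
Step 2 — Sum components: V_total = 58.43 - j18.23 V.
Step 3 — Convert to polar: |V_total| = 61.21 V, ∠V_total = -17.3°.

V_total = 61.21∠-17.3° V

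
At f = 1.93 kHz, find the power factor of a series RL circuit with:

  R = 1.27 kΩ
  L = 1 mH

Step 1 — Angular frequency: ω = 2π·f = 2π·1930 = 1.213e+04 rad/s.
Step 2 — Component impedances:
  R: Z = R = 1270 Ω
  L: Z = jωL = j·1.213e+04·0.001 = 0 + j12.13 Ω
Step 3 — Series combination: Z_total = R + L = 1270 + j12.13 Ω = 1270∠0.5° Ω.
Step 4 — Power factor: PF = cos(φ) = Re(Z)/|Z| = 1270/1270 = 1.
Step 5 — Type: Im(Z) = 12.13 ⇒ lagging (phase φ = 0.5°).

PF = 1 (lagging, φ = 0.5°)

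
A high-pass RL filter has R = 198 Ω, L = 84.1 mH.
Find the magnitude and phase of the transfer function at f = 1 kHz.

Step 1 — Angular frequency: ω = 2π·1000 = 6283 rad/s.
Step 2 — Transfer function: H(jω) = jωL/(R + jωL).
Step 3 — Numerator jωL = j·528.4; denominator R + jωL = 198 + j528.4.
Step 4 — H = 0.8769 + j0.3286.
Step 5 — Magnitude: |H| = 0.9364 (-0.6 dB); phase: φ = 20.5°.

|H| = 0.9364 (-0.6 dB), φ = 20.5°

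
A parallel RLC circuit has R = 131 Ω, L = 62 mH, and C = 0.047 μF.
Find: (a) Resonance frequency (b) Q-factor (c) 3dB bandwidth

Step 1 — Resonance: ω₀ = 1/√(LC) = 1/√(0.062·4.7e-08) = 1.852e+04 rad/s.
Step 2 — f₀ = ω₀/(2π) = 2948 Hz.
Step 3 — Parallel Q: Q = R/(ω₀L) = 131/(1.852e+04·0.062) = 0.1141.
Step 4 — Bandwidth: Δω = ω₀/Q = 1.624e+05 rad/s; BW = Δω/(2π) = 2.585e+04 Hz.

(a) f₀ = 2948 Hz  (b) Q = 0.1141  (c) BW = 2.585e+04 Hz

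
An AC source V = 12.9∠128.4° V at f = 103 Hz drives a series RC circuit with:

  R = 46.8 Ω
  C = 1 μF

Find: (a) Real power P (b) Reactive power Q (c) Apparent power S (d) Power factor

Step 1 — Angular frequency: ω = 2π·f = 2π·103 = 647.2 rad/s.
Step 2 — Component impedances:
  R: Z = R = 46.8 Ω
  C: Z = 1/(jωC) = -j/(ω·C) = 0 - j1545 Ω
Step 3 — Series combination: Z_total = R + C = 46.8 - j1545 Ω = 1546∠-88.3° Ω.
Step 4 — Source phasor: V = 12.9∠128.4° V = -8.013 + j10.11 V.
Step 5 — Current: I = V / Z = -0.006694 - j0.004983 A = 0.008345∠-143.3° A.
Step 6 — Complex power: S = V·I* = 0.003259 - j0.1076 VA.
Step 7 — Real power: P = Re(S) = 0.003259 W.
Step 8 — Reactive power: Q = Im(S) = -0.1076 VAR.
Step 9 — Apparent power: |S| = 0.1076 VA.
Step 10 — Power factor: PF = P/|S| = 0.03027 (leading).

(a) P = 0.003259 W  (b) Q = -0.1076 VAR  (c) S = 0.1076 VA  (d) PF = 0.03027 (leading)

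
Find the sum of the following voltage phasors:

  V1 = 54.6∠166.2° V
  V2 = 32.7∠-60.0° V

Step 1 — Convert each phasor to rectangular form:
  V1 = 54.6·(cos(166.2°) + j·sin(166.2°)) = -53.02 + j13.02 V
  V2 = 32.7·(cos(-60.0°) + j·sin(-60.0°)) = 16.35 - j28.32 V
Step 2 — Sum components: V_total = -36.67 - j15.3 V.
Step 3 — Convert to polar: |V_total| = 39.74 V, ∠V_total = -157.4°.

V_total = 39.74∠-157.4° V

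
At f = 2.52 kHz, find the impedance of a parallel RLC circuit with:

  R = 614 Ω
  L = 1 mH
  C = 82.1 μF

Step 1 — Angular frequency: ω = 2π·f = 2π·2520 = 1.583e+04 rad/s.
Step 2 — Component impedances:
  R: Z = R = 614 Ω
  L: Z = jωL = j·1.583e+04·0.001 = 0 + j15.83 Ω
  C: Z = 1/(jωC) = -j/(ω·C) = 0 - j0.7693 Ω
Step 3 — Parallel combination: 1/Z_total = 1/R + 1/L + 1/C; Z_total = 0.001065 - j0.8085 Ω = 0.8085∠-89.9° Ω.

Z = 0.001065 - j0.8085 Ω = 0.8085∠-89.9° Ω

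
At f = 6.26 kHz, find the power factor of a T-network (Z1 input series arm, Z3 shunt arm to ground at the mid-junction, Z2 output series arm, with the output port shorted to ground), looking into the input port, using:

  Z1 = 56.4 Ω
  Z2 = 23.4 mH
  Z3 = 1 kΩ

Step 1 — Angular frequency: ω = 2π·f = 2π·6260 = 3.933e+04 rad/s.
Step 2 — Component impedances:
  Z1: Z = R = 56.4 Ω
  Z2: Z = jωL = j·3.933e+04·0.0234 = 0 + j920.4 Ω
  Z3: Z = R = 1000 Ω
Step 3 — With the output port shorted to ground, the output series arm Z2 runs from the junction to ground; the shunt arm Z3 also runs from the junction to ground. They appear in parallel: Z3 || Z2 = 458.6 + j498.3 Ω.
Step 4 — Series with input arm Z1: Z_in = Z1 + (Z3 || Z2) = 515 + j498.3 Ω = 716.6∠44.1° Ω.
Step 5 — Power factor: PF = cos(φ) = Re(Z)/|Z| = 515/716.6 = 0.7187.
Step 6 — Type: Im(Z) = 498.3 ⇒ lagging (phase φ = 44.1°).

PF = 0.7187 (lagging, φ = 44.1°)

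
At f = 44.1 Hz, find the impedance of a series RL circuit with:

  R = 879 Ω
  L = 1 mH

Step 1 — Angular frequency: ω = 2π·f = 2π·44.1 = 277.1 rad/s.
Step 2 — Component impedances:
  R: Z = R = 879 Ω
  L: Z = jωL = j·277.1·0.001 = 0 + j0.2771 Ω
Step 3 — Series combination: Z_total = R + L = 879 + j0.2771 Ω = 879∠0.0° Ω.

Z = 879 + j0.2771 Ω = 879∠0.0° Ω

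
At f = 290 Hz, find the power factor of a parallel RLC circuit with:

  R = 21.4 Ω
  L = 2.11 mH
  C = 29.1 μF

Step 1 — Angular frequency: ω = 2π·f = 2π·290 = 1822 rad/s.
Step 2 — Component impedances:
  R: Z = R = 21.4 Ω
  L: Z = jωL = j·1822·0.00211 = 0 + j3.845 Ω
  C: Z = 1/(jωC) = -j/(ω·C) = 0 - j18.86 Ω
Step 3 — Parallel combination: 1/Z_total = 1/R + 1/L + 1/C; Z_total = 1.037 + j4.595 Ω = 4.711∠77.3° Ω.
Step 4 — Power factor: PF = cos(φ) = Re(Z)/|Z| = 1.037/4.711 = 0.2201.
Step 5 — Type: Im(Z) = 4.595 ⇒ lagging (phase φ = 77.3°).

PF = 0.2201 (lagging, φ = 77.3°)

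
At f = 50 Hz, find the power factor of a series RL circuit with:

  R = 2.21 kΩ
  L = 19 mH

Step 1 — Angular frequency: ω = 2π·f = 2π·50 = 314.2 rad/s.
Step 2 — Component impedances:
  R: Z = R = 2210 Ω
  L: Z = jωL = j·314.2·0.019 = 0 + j5.969 Ω
Step 3 — Series combination: Z_total = R + L = 2210 + j5.969 Ω = 2210∠0.2° Ω.
Step 4 — Power factor: PF = cos(φ) = Re(Z)/|Z| = 2210/2210 = 1.
Step 5 — Type: Im(Z) = 5.969 ⇒ lagging (phase φ = 0.2°).

PF = 1 (lagging, φ = 0.2°)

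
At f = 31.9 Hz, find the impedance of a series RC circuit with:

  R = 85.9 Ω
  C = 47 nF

Step 1 — Angular frequency: ω = 2π·f = 2π·31.9 = 200.4 rad/s.
Step 2 — Component impedances:
  R: Z = R = 85.9 Ω
  C: Z = 1/(jωC) = -j/(ω·C) = 0 - j1.062e+05 Ω
Step 3 — Series combination: Z_total = R + C = 85.9 - j1.062e+05 Ω = 1.062e+05∠-90.0° Ω.

Z = 85.9 - j1.062e+05 Ω = 1.062e+05∠-90.0° Ω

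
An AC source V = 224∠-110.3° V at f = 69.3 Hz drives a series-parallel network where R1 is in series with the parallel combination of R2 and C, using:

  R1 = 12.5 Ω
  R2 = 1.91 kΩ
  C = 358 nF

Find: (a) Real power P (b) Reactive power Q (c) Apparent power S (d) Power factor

Step 1 — Angular frequency: ω = 2π·f = 2π·69.3 = 435.4 rad/s.
Step 2 — Component impedances:
  R1: Z = R = 12.5 Ω
  R2: Z = R = 1910 Ω
  C: Z = 1/(jωC) = -j/(ω·C) = 0 - j6415 Ω
Step 3 — Parallel branch: R2 || C = 1/(1/R2 + 1/C) = 1754 - j522.4 Ω.
Step 4 — Series with R1: Z_total = R1 + (R2 || C) = 1767 - j522.4 Ω = 1843∠-16.5° Ω.
Step 5 — Source phasor: V = 224∠-110.3° V = -77.71 - j210.1 V.
Step 6 — Current: I = V / Z = -0.008122 - j0.1213 A = 0.1216∠-93.8° A.
Step 7 — Complex power: S = V·I* = 26.11 - j7.72 VA.
Step 8 — Real power: P = Re(S) = 26.11 W.
Step 9 — Reactive power: Q = Im(S) = -7.72 VAR.
Step 10 — Apparent power: |S| = 27.23 VA.
Step 11 — Power factor: PF = P/|S| = 0.959 (leading).

(a) P = 26.11 W  (b) Q = -7.72 VAR  (c) S = 27.23 VA  (d) PF = 0.959 (leading)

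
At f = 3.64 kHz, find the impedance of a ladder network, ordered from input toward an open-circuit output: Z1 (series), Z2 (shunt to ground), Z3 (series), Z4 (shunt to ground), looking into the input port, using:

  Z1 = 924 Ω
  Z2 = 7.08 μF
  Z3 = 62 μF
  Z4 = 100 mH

Step 1 — Angular frequency: ω = 2π·f = 2π·3640 = 2.287e+04 rad/s.
Step 2 — Component impedances:
  Z1: Z = R = 924 Ω
  Z2: Z = 1/(jωC) = -j/(ω·C) = 0 - j6.176 Ω
  Z3: Z = 1/(jωC) = -j/(ω·C) = 0 - j0.7052 Ω
  Z4: Z = jωL = j·2.287e+04·0.1 = 0 + j2287 Ω
Step 3 — Ladder network (open output): work backward from the far end, alternating series and parallel combinations. Z_in = 924 - j6.192 Ω = 924∠-0.4° Ω.

Z = 924 - j6.192 Ω = 924∠-0.4° Ω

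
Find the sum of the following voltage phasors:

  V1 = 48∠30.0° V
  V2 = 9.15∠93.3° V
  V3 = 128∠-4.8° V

Step 1 — Convert each phasor to rectangular form:
  V1 = 48·(cos(30.0°) + j·sin(30.0°)) = 41.57 + j24 V
  V2 = 9.15·(cos(93.3°) + j·sin(93.3°)) = -0.5267 + j9.135 V
  V3 = 128·(cos(-4.8°) + j·sin(-4.8°)) = 127.6 - j10.71 V
Step 2 — Sum components: V_total = 168.6 + j22.42 V.
Step 3 — Convert to polar: |V_total| = 170.1 V, ∠V_total = 7.6°.

V_total = 170.1∠7.6° V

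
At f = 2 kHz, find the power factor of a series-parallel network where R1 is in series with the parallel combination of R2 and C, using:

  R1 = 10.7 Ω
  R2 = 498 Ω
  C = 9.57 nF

Step 1 — Angular frequency: ω = 2π·f = 2π·2000 = 1.257e+04 rad/s.
Step 2 — Component impedances:
  R1: Z = R = 10.7 Ω
  R2: Z = R = 498 Ω
  C: Z = 1/(jωC) = -j/(ω·C) = 0 - j8315 Ω
Step 3 — Parallel branch: R2 || C = 1/(1/R2 + 1/C) = 496.2 - j29.72 Ω.
Step 4 — Series with R1: Z_total = R1 + (R2 || C) = 506.9 - j29.72 Ω = 507.8∠-3.4° Ω.
Step 5 — Power factor: PF = cos(φ) = Re(Z)/|Z| = 506.92/507.79 = 0.9983.
Step 6 — Type: Im(Z) = -29.72 ⇒ leading (phase φ = -3.4°).

PF = 0.9983 (leading, φ = -3.4°)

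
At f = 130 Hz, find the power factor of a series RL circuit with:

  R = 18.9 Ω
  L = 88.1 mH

Step 1 — Angular frequency: ω = 2π·f = 2π·130 = 816.8 rad/s.
Step 2 — Component impedances:
  R: Z = R = 18.9 Ω
  L: Z = jωL = j·816.8·0.0881 = 0 + j71.96 Ω
Step 3 — Series combination: Z_total = R + L = 18.9 + j71.96 Ω = 74.4∠75.3° Ω.
Step 4 — Power factor: PF = cos(φ) = Re(Z)/|Z| = 18.9/74.4 = 0.254.
Step 5 — Type: Im(Z) = 71.96 ⇒ lagging (phase φ = 75.3°).

PF = 0.254 (lagging, φ = 75.3°)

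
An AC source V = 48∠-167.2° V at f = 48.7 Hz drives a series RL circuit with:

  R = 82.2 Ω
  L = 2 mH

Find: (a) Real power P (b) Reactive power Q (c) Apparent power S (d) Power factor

Step 1 — Angular frequency: ω = 2π·f = 2π·48.7 = 306 rad/s.
Step 2 — Component impedances:
  R: Z = R = 82.2 Ω
  L: Z = jωL = j·306·0.002 = 0 + j0.612 Ω
Step 3 — Series combination: Z_total = R + L = 82.2 + j0.612 Ω = 82.2∠0.4° Ω.
Step 4 — Source phasor: V = 48∠-167.2° V = -46.81 - j10.63 V.
Step 5 — Current: I = V / Z = -0.5704 - j0.1251 A = 0.5839∠-167.6° A.
Step 6 — Complex power: S = V·I* = 28.03 + j0.2087 VA.
Step 7 — Real power: P = Re(S) = 28.03 W.
Step 8 — Reactive power: Q = Im(S) = 0.2087 VAR.
Step 9 — Apparent power: |S| = 28.03 VA.
Step 10 — Power factor: PF = P/|S| = 1 (lagging).

(a) P = 28.03 W  (b) Q = 0.2087 VAR  (c) S = 28.03 VA  (d) PF = 1 (lagging)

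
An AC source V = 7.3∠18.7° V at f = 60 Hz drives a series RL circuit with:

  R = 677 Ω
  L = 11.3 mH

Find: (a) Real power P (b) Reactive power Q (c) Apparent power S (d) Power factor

Step 1 — Angular frequency: ω = 2π·f = 2π·60 = 377 rad/s.
Step 2 — Component impedances:
  R: Z = R = 677 Ω
  L: Z = jωL = j·377·0.0113 = 0 + j4.26 Ω
Step 3 — Series combination: Z_total = R + L = 677 + j4.26 Ω = 677∠0.4° Ω.
Step 4 — Source phasor: V = 7.3∠18.7° V = 6.915 + j2.34 V.
Step 5 — Current: I = V / Z = 0.01023 + j0.003393 A = 0.01078∠18.3° A.
Step 6 — Complex power: S = V·I* = 0.07871 + j0.0004953 VA.
Step 7 — Real power: P = Re(S) = 0.07871 W.
Step 8 — Reactive power: Q = Im(S) = 0.0004953 VAR.
Step 9 — Apparent power: |S| = 0.07871 VA.
Step 10 — Power factor: PF = P/|S| = 1 (lagging).

(a) P = 0.07871 W  (b) Q = 0.0004953 VAR  (c) S = 0.07871 VA  (d) PF = 1 (lagging)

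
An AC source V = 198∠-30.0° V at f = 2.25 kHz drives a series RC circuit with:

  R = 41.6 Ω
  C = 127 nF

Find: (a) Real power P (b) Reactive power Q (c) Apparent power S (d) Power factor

Step 1 — Angular frequency: ω = 2π·f = 2π·2250 = 1.414e+04 rad/s.
Step 2 — Component impedances:
  R: Z = R = 41.6 Ω
  C: Z = 1/(jωC) = -j/(ω·C) = 0 - j557 Ω
Step 3 — Series combination: Z_total = R + C = 41.6 - j557 Ω = 558.5∠-85.7° Ω.
Step 4 — Source phasor: V = 198∠-30.0° V = 171.5 - j99 V.
Step 5 — Current: I = V / Z = 0.1996 + j0.293 A = 0.3545∠55.7° A.
Step 6 — Complex power: S = V·I* = 5.228 - j70 VA.
Step 7 — Real power: P = Re(S) = 5.228 W.
Step 8 — Reactive power: Q = Im(S) = -70 VAR.
Step 9 — Apparent power: |S| = 70.19 VA.
Step 10 — Power factor: PF = P/|S| = 0.07448 (leading).

(a) P = 5.228 W  (b) Q = -70 VAR  (c) S = 70.19 VA  (d) PF = 0.07448 (leading)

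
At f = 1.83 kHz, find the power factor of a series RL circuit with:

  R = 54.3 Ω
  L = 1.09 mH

Step 1 — Angular frequency: ω = 2π·f = 2π·1830 = 1.15e+04 rad/s.
Step 2 — Component impedances:
  R: Z = R = 54.3 Ω
  L: Z = jωL = j·1.15e+04·0.00109 = 0 + j12.53 Ω
Step 3 — Series combination: Z_total = R + L = 54.3 + j12.53 Ω = 55.73∠13.0° Ω.
Step 4 — Power factor: PF = cos(φ) = Re(Z)/|Z| = 54.3/55.728 = 0.9744.
Step 5 — Type: Im(Z) = 12.53 ⇒ lagging (phase φ = 13.0°).

PF = 0.9744 (lagging, φ = 13.0°)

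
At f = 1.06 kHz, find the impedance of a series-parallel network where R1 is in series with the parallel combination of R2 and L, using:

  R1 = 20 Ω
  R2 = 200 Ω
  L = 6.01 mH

Step 1 — Angular frequency: ω = 2π·f = 2π·1060 = 6660 rad/s.
Step 2 — Component impedances:
  R1: Z = R = 20 Ω
  R2: Z = R = 200 Ω
  L: Z = jωL = j·6660·0.00601 = 0 + j40.03 Ω
Step 3 — Parallel branch: R2 || L = 1/(1/R2 + 1/L) = 7.703 + j38.49 Ω.
Step 4 — Series with R1: Z_total = R1 + (R2 || L) = 27.7 + j38.49 Ω = 47.42∠54.3° Ω.

Z = 27.7 + j38.49 Ω = 47.42∠54.3° Ω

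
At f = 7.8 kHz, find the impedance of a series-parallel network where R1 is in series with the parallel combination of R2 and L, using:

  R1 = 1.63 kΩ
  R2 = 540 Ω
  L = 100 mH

Step 1 — Angular frequency: ω = 2π·f = 2π·7800 = 4.901e+04 rad/s.
Step 2 — Component impedances:
  R1: Z = R = 1630 Ω
  R2: Z = R = 540 Ω
  L: Z = jωL = j·4.901e+04·0.1 = 0 + j4901 Ω
Step 3 — Parallel branch: R2 || L = 1/(1/R2 + 1/L) = 533.5 + j58.79 Ω.
Step 4 — Series with R1: Z_total = R1 + (R2 || L) = 2164 + j58.79 Ω = 2164∠1.6° Ω.

Z = 2164 + j58.79 Ω = 2164∠1.6° Ω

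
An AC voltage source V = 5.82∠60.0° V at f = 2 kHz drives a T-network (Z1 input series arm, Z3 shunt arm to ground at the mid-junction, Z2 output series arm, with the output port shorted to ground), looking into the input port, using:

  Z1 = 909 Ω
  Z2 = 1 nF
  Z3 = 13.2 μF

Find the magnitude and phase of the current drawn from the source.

Step 1 — Angular frequency: ω = 2π·f = 2π·2000 = 1.257e+04 rad/s.
Step 2 — Component impedances:
  Z1: Z = R = 909 Ω
  Z2: Z = 1/(jωC) = -j/(ω·C) = 0 - j7.958e+04 Ω
  Z3: Z = 1/(jωC) = -j/(ω·C) = 0 - j6.029 Ω
Step 3 — With the output port shorted to ground, the output series arm Z2 runs from the junction to ground; the shunt arm Z3 also runs from the junction to ground. They appear in parallel: Z3 || Z2 = 0 - j6.028 Ω.
Step 4 — Series with input arm Z1: Z_in = Z1 + (Z3 || Z2) = 909 - j6.028 Ω = 909∠-0.4° Ω.
Step 5 — Source phasor: V = 5.82∠60.0° V = 2.91 + j5.04 V.
Step 6 — Ohm's law: I = V / Z_total = (2.91 + j5.04) / (909 - j6.028) = 0.003164 + j0.005566 A.
Step 7 — Convert to polar: |I| = 0.006402 A, ∠I = 60.4°.

I = 0.006402∠60.4° A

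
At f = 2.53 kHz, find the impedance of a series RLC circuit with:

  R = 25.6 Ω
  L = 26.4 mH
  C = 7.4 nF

Step 1 — Angular frequency: ω = 2π·f = 2π·2530 = 1.59e+04 rad/s.
Step 2 — Component impedances:
  R: Z = R = 25.6 Ω
  L: Z = jωL = j·1.59e+04·0.0264 = 0 + j419.7 Ω
  C: Z = 1/(jωC) = -j/(ω·C) = 0 - j8501 Ω
Step 3 — Series combination: Z_total = R + L + C = 25.6 - j8081 Ω = 8081∠-89.8° Ω.

Z = 25.6 - j8081 Ω = 8081∠-89.8° Ω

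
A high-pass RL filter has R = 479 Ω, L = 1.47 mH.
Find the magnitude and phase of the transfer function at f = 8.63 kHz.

Step 1 — Angular frequency: ω = 2π·8630 = 5.422e+04 rad/s.
Step 2 — Transfer function: H(jω) = jωL/(R + jωL).
Step 3 — Numerator jωL = j·79.71; denominator R + jωL = 479 + j79.71.
Step 4 — H = 0.02695 + j0.1619.
Step 5 — Magnitude: |H| = 0.1642 (-15.7 dB); phase: φ = 80.6°.

|H| = 0.1642 (-15.7 dB), φ = 80.6°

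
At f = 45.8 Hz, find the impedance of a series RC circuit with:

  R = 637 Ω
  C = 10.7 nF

Step 1 — Angular frequency: ω = 2π·f = 2π·45.8 = 287.8 rad/s.
Step 2 — Component impedances:
  R: Z = R = 637 Ω
  C: Z = 1/(jωC) = -j/(ω·C) = 0 - j3.248e+05 Ω
Step 3 — Series combination: Z_total = R + C = 637 - j3.248e+05 Ω = 3.248e+05∠-89.9° Ω.

Z = 637 - j3.248e+05 Ω = 3.248e+05∠-89.9° Ω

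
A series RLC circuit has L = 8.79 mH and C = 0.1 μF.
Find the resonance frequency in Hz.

Step 1 — Resonance condition Im(Z)=0 gives ω₀ = 1/√(LC).
Step 2 — ω₀ = 1/√(0.00879·1e-07) = 3.373e+04 rad/s.
Step 3 — f₀ = ω₀/(2π) = 5368 Hz.

f₀ = 5368 Hz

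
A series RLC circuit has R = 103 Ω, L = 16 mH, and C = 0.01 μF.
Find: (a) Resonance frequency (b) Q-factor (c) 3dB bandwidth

Step 1 — Resonance: ω₀ = 1/√(LC) = 1/√(0.016·1e-08) = 7.906e+04 rad/s.
Step 2 — f₀ = ω₀/(2π) = 1.258e+04 Hz.
Step 3 — Series Q: Q = ω₀L/R = 7.906e+04·0.016/103 = 12.28.
Step 4 — Bandwidth: Δω = ω₀/Q = 6438 rad/s; BW = Δω/(2π) = 1025 Hz.

(a) f₀ = 1.258e+04 Hz  (b) Q = 12.28  (c) BW = 1025 Hz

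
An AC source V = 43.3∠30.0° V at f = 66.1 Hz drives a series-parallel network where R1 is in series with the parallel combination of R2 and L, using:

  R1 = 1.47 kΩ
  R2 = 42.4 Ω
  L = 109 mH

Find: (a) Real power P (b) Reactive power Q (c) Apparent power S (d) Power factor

Step 1 — Angular frequency: ω = 2π·f = 2π·66.1 = 415.3 rad/s.
Step 2 — Component impedances:
  R1: Z = R = 1470 Ω
  R2: Z = R = 42.4 Ω
  L: Z = jωL = j·415.3·0.109 = 0 + j45.27 Ω
Step 3 — Parallel branch: R2 || L = 1/(1/R2 + 1/L) = 22.59 + j21.15 Ω.
Step 4 — Series with R1: Z_total = R1 + (R2 || L) = 1493 + j21.15 Ω = 1493∠0.8° Ω.
Step 5 — Source phasor: V = 43.3∠30.0° V = 37.5 + j21.65 V.
Step 6 — Current: I = V / Z = 0.02532 + j0.01415 A = 0.02901∠29.2° A.
Step 7 — Complex power: S = V·I* = 1.256 + j0.0178 VA.
Step 8 — Real power: P = Re(S) = 1.256 W.
Step 9 — Reactive power: Q = Im(S) = 0.0178 VAR.
Step 10 — Apparent power: |S| = 1.256 VA.
Step 11 — Power factor: PF = P/|S| = 0.9999 (lagging).

(a) P = 1.256 W  (b) Q = 0.0178 VAR  (c) S = 1.256 VA  (d) PF = 0.9999 (lagging)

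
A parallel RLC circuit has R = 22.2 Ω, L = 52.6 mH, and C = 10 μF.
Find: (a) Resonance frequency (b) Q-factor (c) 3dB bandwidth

Step 1 — Resonance: ω₀ = 1/√(LC) = 1/√(0.0526·1e-05) = 1379 rad/s.
Step 2 — f₀ = ω₀/(2π) = 219.4 Hz.
Step 3 — Parallel Q: Q = R/(ω₀L) = 22.2/(1379·0.0526) = 0.3061.
Step 4 — Bandwidth: Δω = ω₀/Q = 4505 rad/s; BW = Δω/(2π) = 716.9 Hz.

(a) f₀ = 219.4 Hz  (b) Q = 0.3061  (c) BW = 716.9 Hz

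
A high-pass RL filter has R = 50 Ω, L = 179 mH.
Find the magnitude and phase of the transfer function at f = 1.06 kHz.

Step 1 — Angular frequency: ω = 2π·1060 = 6660 rad/s.
Step 2 — Transfer function: H(jω) = jωL/(R + jωL).
Step 3 — Numerator jωL = j·1192; denominator R + jωL = 50 + j1192.
Step 4 — H = 0.9982 + j0.04187.
Step 5 — Magnitude: |H| = 0.9991 (-0.0 dB); phase: φ = 2.4°.

|H| = 0.9991 (-0.0 dB), φ = 2.4°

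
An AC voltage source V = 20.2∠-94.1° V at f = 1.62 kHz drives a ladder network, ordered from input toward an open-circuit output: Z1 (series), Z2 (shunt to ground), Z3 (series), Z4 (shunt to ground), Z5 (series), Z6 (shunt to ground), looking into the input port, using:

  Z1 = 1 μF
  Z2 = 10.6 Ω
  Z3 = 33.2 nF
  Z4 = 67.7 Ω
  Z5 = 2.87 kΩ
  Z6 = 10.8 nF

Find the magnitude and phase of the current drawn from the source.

Step 1 — Angular frequency: ω = 2π·f = 2π·1620 = 1.018e+04 rad/s.
Step 2 — Component impedances:
  Z1: Z = 1/(jωC) = -j/(ω·C) = 0 - j98.24 Ω
  Z2: Z = R = 10.6 Ω
  Z3: Z = 1/(jωC) = -j/(ω·C) = 0 - j2959 Ω
  Z4: Z = R = 67.7 Ω
  Z5: Z = R = 2870 Ω
  Z6: Z = 1/(jωC) = -j/(ω·C) = 0 - j9097 Ω
Step 3 — Ladder network (open output): work backward from the far end, alternating series and parallel combinations. Z_in = 10.6 - j98.28 Ω = 98.85∠-83.8° Ω.
Step 4 — Source phasor: V = 20.2∠-94.1° V = -1.444 - j20.15 V.
Step 5 — Ohm's law: I = V / Z_total = (-1.444 - j20.15) / (10.6 - j98.28) = 0.2011 - j0.03638 A.
Step 6 — Convert to polar: |I| = 0.2043 A, ∠I = -10.3°.

I = 0.2043∠-10.3° A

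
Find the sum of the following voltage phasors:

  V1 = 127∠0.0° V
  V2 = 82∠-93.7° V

Step 1 — Convert each phasor to rectangular form:
  V1 = 127·(cos(0.0°) + j·sin(0.0°)) = 127 V
  V2 = 82·(cos(-93.7°) + j·sin(-93.7°)) = -5.292 - j81.83 V
Step 2 — Sum components: V_total = 121.7 - j81.83 V.
Step 3 — Convert to polar: |V_total| = 146.7 V, ∠V_total = -33.9°.

V_total = 146.7∠-33.9° V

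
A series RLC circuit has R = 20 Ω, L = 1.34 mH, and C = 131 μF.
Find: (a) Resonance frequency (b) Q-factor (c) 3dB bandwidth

Step 1 — Resonance condition Im(Z)=0 gives ω₀ = 1/√(LC).
Step 2 — ω₀ = 1/√(0.00134·0.000131) = 2387 rad/s.
Step 3 — f₀ = ω₀/(2π) = 379.9 Hz.
Step 4 — Series Q: Q = ω₀L/R = 2387·0.00134/20 = 0.1599.
Step 5 — 3dB bandwidth: Δω = ω₀/Q = 1.493e+04 rad/s; BW = Δω/(2π) = 2375 Hz.

(a) f₀ = 379.9 Hz  (b) Q = 0.1599  (c) BW = 2375 Hz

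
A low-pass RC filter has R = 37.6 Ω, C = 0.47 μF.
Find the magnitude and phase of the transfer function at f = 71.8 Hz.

Step 1 — Angular frequency: ω = 2π·71.8 = 451.1 rad/s.
Step 2 — Transfer function: H(jω) = 1/(1 + jωRC).
Step 3 — Denominator: 1 + jωRC = 1 + j·451.1·37.6·4.7e-07 = 1 + j0.007972.
Step 4 — H = 0.9999 - j0.007972.
Step 5 — Magnitude: |H| = 1 (-0.0 dB); phase: φ = -0.5°.

|H| = 1 (-0.0 dB), φ = -0.5°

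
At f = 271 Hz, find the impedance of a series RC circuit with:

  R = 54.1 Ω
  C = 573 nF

Step 1 — Angular frequency: ω = 2π·f = 2π·271 = 1703 rad/s.
Step 2 — Component impedances:
  R: Z = R = 54.1 Ω
  C: Z = 1/(jωC) = -j/(ω·C) = 0 - j1025 Ω
Step 3 — Series combination: Z_total = R + C = 54.1 - j1025 Ω = 1026∠-87.0° Ω.

Z = 54.1 - j1025 Ω = 1026∠-87.0° Ω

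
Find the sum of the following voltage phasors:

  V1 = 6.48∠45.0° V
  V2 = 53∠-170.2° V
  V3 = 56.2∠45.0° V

Step 1 — Convert each phasor to rectangular form:
  V1 = 6.48·(cos(45.0°) + j·sin(45.0°)) = 4.582 + j4.582 V
  V2 = 53·(cos(-170.2°) + j·sin(-170.2°)) = -52.23 - j9.021 V
  V3 = 56.2·(cos(45.0°) + j·sin(45.0°)) = 39.74 + j39.74 V
Step 2 — Sum components: V_total = -7.905 + j35.3 V.
Step 3 — Convert to polar: |V_total| = 36.17 V, ∠V_total = 102.6°.

V_total = 36.17∠102.6° V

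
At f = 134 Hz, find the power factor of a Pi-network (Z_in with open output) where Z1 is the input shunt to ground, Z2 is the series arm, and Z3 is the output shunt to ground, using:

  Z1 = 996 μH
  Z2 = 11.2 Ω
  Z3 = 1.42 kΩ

Step 1 — Angular frequency: ω = 2π·f = 2π·134 = 841.9 rad/s.
Step 2 — Component impedances:
  Z1: Z = jωL = j·841.9·0.000996 = 0 + j0.8386 Ω
  Z2: Z = R = 11.2 Ω
  Z3: Z = R = 1420 Ω
Step 3 — With open output, the series arm Z2 and the output shunt Z3 appear in series to ground: Z2 + Z3 = 1431 Ω.
Step 4 — Parallel with input shunt Z1: Z_in = Z1 || (Z2 + Z3) = 0.0004913 + j0.8386 Ω = 0.8386∠90.0° Ω.
Step 5 — Power factor: PF = cos(φ) = Re(Z)/|Z| = 0.0004913/0.8386 = 0.0005859.
Step 6 — Type: Im(Z) = 0.8386 ⇒ lagging (phase φ = 90.0°).

PF = 0.0005859 (lagging, φ = 90.0°)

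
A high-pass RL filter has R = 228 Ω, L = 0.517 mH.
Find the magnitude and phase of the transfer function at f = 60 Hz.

Step 1 — Angular frequency: ω = 2π·60 = 377 rad/s.
Step 2 — Transfer function: H(jω) = jωL/(R + jωL).
Step 3 — Numerator jωL = j·0.1949; denominator R + jωL = 228 + j0.1949.
Step 4 — H = 7.308e-07 + j0.0008548.
Step 5 — Magnitude: |H| = 0.0008548 (-61.4 dB); phase: φ = 90.0°.

|H| = 0.0008548 (-61.4 dB), φ = 90.0°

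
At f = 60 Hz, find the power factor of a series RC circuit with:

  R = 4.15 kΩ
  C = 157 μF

Step 1 — Angular frequency: ω = 2π·f = 2π·60 = 377 rad/s.
Step 2 — Component impedances:
  R: Z = R = 4150 Ω
  C: Z = 1/(jωC) = -j/(ω·C) = 0 - j16.9 Ω
Step 3 — Series combination: Z_total = R + C = 4150 - j16.9 Ω = 4150∠-0.2° Ω.
Step 4 — Power factor: PF = cos(φ) = Re(Z)/|Z| = 4150/4150 = 1.
Step 5 — Type: Im(Z) = -16.9 ⇒ leading (phase φ = -0.2°).

PF = 1 (leading, φ = -0.2°)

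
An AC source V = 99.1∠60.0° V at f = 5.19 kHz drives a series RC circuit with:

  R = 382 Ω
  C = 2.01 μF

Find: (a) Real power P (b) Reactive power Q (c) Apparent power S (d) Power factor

Step 1 — Angular frequency: ω = 2π·f = 2π·5190 = 3.261e+04 rad/s.
Step 2 — Component impedances:
  R: Z = R = 382 Ω
  C: Z = 1/(jωC) = -j/(ω·C) = 0 - j15.26 Ω
Step 3 — Series combination: Z_total = R + C = 382 - j15.26 Ω = 382.3∠-2.3° Ω.
Step 4 — Source phasor: V = 99.1∠60.0° V = 49.55 + j85.82 V.
Step 5 — Current: I = V / Z = 0.1205 + j0.2295 A = 0.2592∠62.3° A.
Step 6 — Complex power: S = V·I* = 25.67 - j1.025 VA.
Step 7 — Real power: P = Re(S) = 25.67 W.
Step 8 — Reactive power: Q = Im(S) = -1.025 VAR.
Step 9 — Apparent power: |S| = 25.69 VA.
Step 10 — Power factor: PF = P/|S| = 0.9992 (leading).

(a) P = 25.67 W  (b) Q = -1.025 VAR  (c) S = 25.69 VA  (d) PF = 0.9992 (leading)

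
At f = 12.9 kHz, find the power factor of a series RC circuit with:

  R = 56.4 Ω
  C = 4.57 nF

Step 1 — Angular frequency: ω = 2π·f = 2π·1.29e+04 = 8.105e+04 rad/s.
Step 2 — Component impedances:
  R: Z = R = 56.4 Ω
  C: Z = 1/(jωC) = -j/(ω·C) = 0 - j2700 Ω
Step 3 — Series combination: Z_total = R + C = 56.4 - j2700 Ω = 2700∠-88.8° Ω.
Step 4 — Power factor: PF = cos(φ) = Re(Z)/|Z| = 56.4/2700 = 0.02089.
Step 5 — Type: Im(Z) = -2700 ⇒ leading (phase φ = -88.8°).

PF = 0.02089 (leading, φ = -88.8°)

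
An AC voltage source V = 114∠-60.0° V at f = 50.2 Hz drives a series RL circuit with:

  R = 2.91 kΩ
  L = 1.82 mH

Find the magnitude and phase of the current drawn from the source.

Step 1 — Angular frequency: ω = 2π·f = 2π·50.2 = 315.4 rad/s.
Step 2 — Component impedances:
  R: Z = R = 2910 Ω
  L: Z = jωL = j·315.4·0.00182 = 0 + j0.5741 Ω
Step 3 — Series combination: Z_total = R + L = 2910 + j0.5741 Ω = 2910∠0.0° Ω.
Step 4 — Source phasor: V = 114∠-60.0° V = 57 - j98.73 V.
Step 5 — Ohm's law: I = V / Z_total = (57 - j98.73) / (2910 + j0.5741) = 0.01958 - j0.03393 A.
Step 6 — Convert to polar: |I| = 0.03918 A, ∠I = -60.0°.

I = 0.03918∠-60.0° A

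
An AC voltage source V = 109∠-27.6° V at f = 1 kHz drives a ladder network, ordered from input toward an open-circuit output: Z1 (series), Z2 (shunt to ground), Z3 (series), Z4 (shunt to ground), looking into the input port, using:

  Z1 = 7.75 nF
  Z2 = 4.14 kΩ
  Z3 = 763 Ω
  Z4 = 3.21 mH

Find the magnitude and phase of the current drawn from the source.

Step 1 — Angular frequency: ω = 2π·f = 2π·1000 = 6283 rad/s.
Step 2 — Component impedances:
  Z1: Z = 1/(jωC) = -j/(ω·C) = 0 - j2.054e+04 Ω
  Z2: Z = R = 4140 Ω
  Z3: Z = R = 763 Ω
  Z4: Z = jωL = j·6283·0.00321 = 0 + j20.17 Ω
Step 3 — Ladder network (open output): work backward from the far end, alternating series and parallel combinations. Z_in = 644.3 - j2.052e+04 Ω = 2.053e+04∠-88.2° Ω.
Step 4 — Source phasor: V = 109∠-27.6° V = 96.6 - j50.5 V.
Step 5 — Ohm's law: I = V / Z_total = (96.6 - j50.5) / (644.3 - j2.052e+04) = 0.002606 + j0.004625 A.
Step 6 — Convert to polar: |I| = 0.005309 A, ∠I = 60.6°.

I = 0.005309∠60.6° A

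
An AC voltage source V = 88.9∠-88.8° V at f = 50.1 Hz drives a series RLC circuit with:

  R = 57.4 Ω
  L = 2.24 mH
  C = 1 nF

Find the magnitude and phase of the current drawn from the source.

Step 1 — Angular frequency: ω = 2π·f = 2π·50.1 = 314.8 rad/s.
Step 2 — Component impedances:
  R: Z = R = 57.4 Ω
  L: Z = jωL = j·314.8·0.00224 = 0 + j0.7051 Ω
  C: Z = 1/(jωC) = -j/(ω·C) = 0 - j3.177e+06 Ω
Step 3 — Series combination: Z_total = R + L + C = 57.4 - j3.177e+06 Ω = 3.177e+06∠-90.0° Ω.
Step 4 — Source phasor: V = 88.9∠-88.8° V = 1.862 - j88.88 V.
Step 5 — Ohm's law: I = V / Z_total = (1.862 - j88.88) / (57.4 - j3.177e+06) = 2.798e-05 + j5.856e-07 A.
Step 6 — Convert to polar: |I| = 2.798e-05 A, ∠I = 1.2°.

I = 2.798e-05∠1.2° A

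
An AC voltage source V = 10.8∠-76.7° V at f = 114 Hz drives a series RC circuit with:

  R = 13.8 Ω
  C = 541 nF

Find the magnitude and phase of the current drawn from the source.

Step 1 — Angular frequency: ω = 2π·f = 2π·114 = 716.3 rad/s.
Step 2 — Component impedances:
  R: Z = R = 13.8 Ω
  C: Z = 1/(jωC) = -j/(ω·C) = 0 - j2581 Ω
Step 3 — Series combination: Z_total = R + C = 13.8 - j2581 Ω = 2581∠-89.7° Ω.
Step 4 — Source phasor: V = 10.8∠-76.7° V = 2.485 - j10.51 V.
Step 5 — Ohm's law: I = V / Z_total = (2.485 - j10.51) / (13.8 - j2581) = 0.004078 + j0.000941 A.
Step 6 — Convert to polar: |I| = 0.004185 A, ∠I = 13.0°.

I = 0.004185∠13.0° A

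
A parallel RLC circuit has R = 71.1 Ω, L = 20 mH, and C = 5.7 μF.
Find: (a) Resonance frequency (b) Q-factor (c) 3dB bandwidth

Step 1 — Resonance: ω₀ = 1/√(LC) = 1/√(0.02·5.7e-06) = 2962 rad/s.
Step 2 — f₀ = ω₀/(2π) = 471.4 Hz.
Step 3 — Parallel Q: Q = R/(ω₀L) = 71.1/(2962·0.02) = 1.2.
Step 4 — Bandwidth: Δω = ω₀/Q = 2467 rad/s; BW = Δω/(2π) = 392.7 Hz.

(a) f₀ = 471.4 Hz  (b) Q = 1.2  (c) BW = 392.7 Hz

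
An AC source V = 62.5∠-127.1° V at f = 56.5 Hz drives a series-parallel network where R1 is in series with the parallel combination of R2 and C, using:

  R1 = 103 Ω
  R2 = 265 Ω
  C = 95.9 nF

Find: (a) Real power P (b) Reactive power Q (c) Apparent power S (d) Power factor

Step 1 — Angular frequency: ω = 2π·f = 2π·56.5 = 355 rad/s.
Step 2 — Component impedances:
  R1: Z = R = 103 Ω
  R2: Z = R = 265 Ω
  C: Z = 1/(jωC) = -j/(ω·C) = 0 - j2.937e+04 Ω
Step 3 — Parallel branch: R2 || C = 1/(1/R2 + 1/C) = 265 - j2.391 Ω.
Step 4 — Series with R1: Z_total = R1 + (R2 || C) = 368 - j2.391 Ω = 368∠-0.4° Ω.
Step 5 — Source phasor: V = 62.5∠-127.1° V = -37.7 - j49.85 V.
Step 6 — Current: I = V / Z = -0.1016 - j0.1361 A = 0.1698∠-126.7° A.
Step 7 — Complex power: S = V·I* = 10.61 - j0.06896 VA.
Step 8 — Real power: P = Re(S) = 10.61 W.
Step 9 — Reactive power: Q = Im(S) = -0.06896 VAR.
Step 10 — Apparent power: |S| = 10.62 VA.
Step 11 — Power factor: PF = P/|S| = 1 (leading).

(a) P = 10.61 W  (b) Q = -0.06896 VAR  (c) S = 10.62 VA  (d) PF = 1 (leading)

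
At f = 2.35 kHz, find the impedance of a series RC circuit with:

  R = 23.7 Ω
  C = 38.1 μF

Step 1 — Angular frequency: ω = 2π·f = 2π·2350 = 1.477e+04 rad/s.
Step 2 — Component impedances:
  R: Z = R = 23.7 Ω
  C: Z = 1/(jωC) = -j/(ω·C) = 0 - j1.778 Ω
Step 3 — Series combination: Z_total = R + C = 23.7 - j1.778 Ω = 23.77∠-4.3° Ω.

Z = 23.7 - j1.778 Ω = 23.77∠-4.3° Ω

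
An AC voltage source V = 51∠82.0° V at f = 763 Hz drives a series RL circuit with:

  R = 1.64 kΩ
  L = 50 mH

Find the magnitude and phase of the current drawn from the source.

Step 1 — Angular frequency: ω = 2π·f = 2π·763 = 4794 rad/s.
Step 2 — Component impedances:
  R: Z = R = 1640 Ω
  L: Z = jωL = j·4794·0.05 = 0 + j239.7 Ω
Step 3 — Series combination: Z_total = R + L = 1640 + j239.7 Ω = 1657∠8.3° Ω.
Step 4 — Source phasor: V = 51∠82.0° V = 7.098 + j50.5 V.
Step 5 — Ohm's law: I = V / Z_total = (7.098 + j50.5) / (1640 + j239.7) = 0.008644 + j0.02953 A.
Step 6 — Convert to polar: |I| = 0.03077 A, ∠I = 73.7°.

I = 0.03077∠73.7° A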